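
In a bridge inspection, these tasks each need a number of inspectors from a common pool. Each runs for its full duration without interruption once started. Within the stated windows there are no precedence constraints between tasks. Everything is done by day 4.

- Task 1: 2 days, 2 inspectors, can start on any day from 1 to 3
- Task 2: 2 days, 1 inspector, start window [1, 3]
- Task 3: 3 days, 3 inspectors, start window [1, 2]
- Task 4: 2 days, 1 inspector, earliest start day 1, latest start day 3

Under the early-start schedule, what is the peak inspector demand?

7

Early-start schedule: Task 1@1, Task 2@1, Task 3@1, Task 4@1.
Load per day: day 1: 7, day 2: 7, day 3: 3, day 4: 0.
Peak is 7.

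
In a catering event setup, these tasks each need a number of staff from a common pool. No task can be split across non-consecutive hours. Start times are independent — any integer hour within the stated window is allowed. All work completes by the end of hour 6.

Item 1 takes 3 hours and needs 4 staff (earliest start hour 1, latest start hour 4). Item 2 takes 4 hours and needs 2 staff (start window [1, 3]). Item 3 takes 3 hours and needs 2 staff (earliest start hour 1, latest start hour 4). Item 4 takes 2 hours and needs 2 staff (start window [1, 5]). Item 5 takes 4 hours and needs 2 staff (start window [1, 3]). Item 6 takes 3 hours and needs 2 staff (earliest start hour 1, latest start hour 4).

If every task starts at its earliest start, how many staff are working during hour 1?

At early start, hour 1 has: Item 1, Item 2, Item 3, Item 4, Item 5, Item 6.
Demand: 4 + 2 + 2 + 2 + 2 + 2 = 14.

14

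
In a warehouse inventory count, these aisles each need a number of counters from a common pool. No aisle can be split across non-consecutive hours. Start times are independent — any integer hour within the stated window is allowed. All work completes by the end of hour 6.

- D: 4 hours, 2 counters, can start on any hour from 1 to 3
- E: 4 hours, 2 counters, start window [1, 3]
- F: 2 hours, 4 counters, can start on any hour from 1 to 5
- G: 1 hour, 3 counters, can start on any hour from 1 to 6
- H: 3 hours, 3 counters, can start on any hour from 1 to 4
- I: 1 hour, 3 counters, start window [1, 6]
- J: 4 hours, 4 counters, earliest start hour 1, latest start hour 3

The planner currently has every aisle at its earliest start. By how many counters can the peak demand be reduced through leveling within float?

Early-start peak: h1:21  h2:15  h3:11  h4:8  h5:0  h6:0 ⇒ 21.
Leveled (D@1, E@1, F@1, G@1, H@2, I@5, J@3): h1:11  h2:11  h3:11  h4:11  h5:7  h6:4 ⇒ 11.
Reduction 21 − 11 = 10.

10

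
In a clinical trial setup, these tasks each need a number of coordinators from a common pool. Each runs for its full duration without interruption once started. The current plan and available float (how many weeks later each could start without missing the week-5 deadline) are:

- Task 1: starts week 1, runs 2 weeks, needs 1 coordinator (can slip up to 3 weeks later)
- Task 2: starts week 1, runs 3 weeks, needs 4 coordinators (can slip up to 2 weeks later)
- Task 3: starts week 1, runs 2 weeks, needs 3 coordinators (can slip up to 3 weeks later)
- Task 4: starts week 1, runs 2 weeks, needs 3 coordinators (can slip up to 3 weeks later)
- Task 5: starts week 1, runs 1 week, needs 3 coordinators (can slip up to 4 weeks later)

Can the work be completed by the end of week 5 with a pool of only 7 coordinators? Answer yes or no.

yes

Schedule Task 1@1, Task 2@1, Task 3@3, Task 4@4, Task 5@5: w1:5  w2:5  w3:7  w4:6  w5:6 — peak 7 ≤ 7.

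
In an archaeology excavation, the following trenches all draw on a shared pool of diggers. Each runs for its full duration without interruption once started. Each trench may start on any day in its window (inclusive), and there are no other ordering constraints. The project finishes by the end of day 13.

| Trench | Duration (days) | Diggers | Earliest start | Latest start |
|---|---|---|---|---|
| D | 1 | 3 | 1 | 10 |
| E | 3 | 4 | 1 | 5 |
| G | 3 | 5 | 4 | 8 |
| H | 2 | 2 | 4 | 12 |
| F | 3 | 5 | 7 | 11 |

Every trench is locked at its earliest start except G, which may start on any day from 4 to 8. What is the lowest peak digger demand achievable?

G@4: d1:7  d2:4  d3:4  d4:7  d5:7  d6:5  d7:5  d8:5  d9:5  d10:0  d11:0  d12:0  d13:0 → peak 7
G@5: d1:7  d2:4  d3:4  d4:2  d5:7  d6:5  d7:10  d8:5  d9:5  d10:0  d11:0  d12:0  d13:0 → peak 10
G@6: d1:7  d2:4  d3:4  d4:2  d5:2  d6:5  d7:10  d8:10  d9:5  d10:0  d11:0  d12:0  d13:0 → peak 10
G@7: d1:7  d2:4  d3:4  d4:2  d5:2  d6:0  d7:10  d8:10  d9:10  d10:0  d11:0  d12:0  d13:0 → peak 10
G@8: d1:7  d2:4  d3:4  d4:2  d5:2  d6:0  d7:5  d8:10  d9:10  d10:5  d11:0  d12:0  d13:0 → peak 10
Best is G@4, peak 7.

7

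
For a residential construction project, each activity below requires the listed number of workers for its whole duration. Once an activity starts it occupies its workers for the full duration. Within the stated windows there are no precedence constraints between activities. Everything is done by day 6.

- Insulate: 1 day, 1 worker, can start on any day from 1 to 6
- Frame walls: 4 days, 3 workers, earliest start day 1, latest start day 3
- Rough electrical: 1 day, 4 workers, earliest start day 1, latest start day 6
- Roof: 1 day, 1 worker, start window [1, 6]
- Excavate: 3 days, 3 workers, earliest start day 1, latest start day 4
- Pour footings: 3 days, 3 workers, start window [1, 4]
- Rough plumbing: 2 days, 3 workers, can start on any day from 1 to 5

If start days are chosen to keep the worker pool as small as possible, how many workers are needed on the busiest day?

Early-start (Insulate@1, Frame walls@1, Rough electrical@1, Roof@1, Excavate@1, Pour footings@1, Rough plumbing@1) gives peak 18: d1:18  d2:12  d3:9  d4:3  d5:0  d6:0.
Shift Excavate→2, Pour footings→2, Rough plumbing→5.
Schedule Insulate@1, Frame walls@1, Rough electrical@1, Roof@1, Excavate@2, Pour footings@2, Rough plumbing@5: d1:9  d2:9  d3:9  d4:9  d5:3  d6:3 — peak 9.

9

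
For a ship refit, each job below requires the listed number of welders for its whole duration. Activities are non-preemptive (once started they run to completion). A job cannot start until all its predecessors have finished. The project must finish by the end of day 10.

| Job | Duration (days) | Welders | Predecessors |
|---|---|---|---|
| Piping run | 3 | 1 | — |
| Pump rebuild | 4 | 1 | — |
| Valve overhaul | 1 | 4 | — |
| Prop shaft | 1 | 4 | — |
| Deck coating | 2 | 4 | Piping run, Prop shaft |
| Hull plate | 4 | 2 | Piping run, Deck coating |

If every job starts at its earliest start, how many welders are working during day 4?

5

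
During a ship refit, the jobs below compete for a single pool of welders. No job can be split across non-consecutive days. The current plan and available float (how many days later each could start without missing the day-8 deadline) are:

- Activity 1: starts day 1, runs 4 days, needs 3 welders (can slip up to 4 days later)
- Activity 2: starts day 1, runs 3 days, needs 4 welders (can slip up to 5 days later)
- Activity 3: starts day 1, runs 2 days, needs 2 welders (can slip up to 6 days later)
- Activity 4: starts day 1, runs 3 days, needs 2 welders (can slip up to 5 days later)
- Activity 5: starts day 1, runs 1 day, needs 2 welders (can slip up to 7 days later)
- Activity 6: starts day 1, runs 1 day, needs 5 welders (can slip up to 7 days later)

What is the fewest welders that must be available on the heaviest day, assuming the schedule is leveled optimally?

6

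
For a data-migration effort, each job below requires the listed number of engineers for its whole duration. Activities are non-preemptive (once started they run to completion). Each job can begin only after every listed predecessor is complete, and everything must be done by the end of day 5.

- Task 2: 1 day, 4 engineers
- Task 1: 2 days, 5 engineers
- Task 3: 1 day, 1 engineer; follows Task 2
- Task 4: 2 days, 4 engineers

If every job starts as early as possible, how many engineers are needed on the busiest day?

Early-start schedule: Task 2@1, Task 1@1, Task 3@2, Task 4@1.
Load per day: day 1: 13, day 2: 10, day 3: 0, day 4: 0, day 5: 0.
Peak is 13.

13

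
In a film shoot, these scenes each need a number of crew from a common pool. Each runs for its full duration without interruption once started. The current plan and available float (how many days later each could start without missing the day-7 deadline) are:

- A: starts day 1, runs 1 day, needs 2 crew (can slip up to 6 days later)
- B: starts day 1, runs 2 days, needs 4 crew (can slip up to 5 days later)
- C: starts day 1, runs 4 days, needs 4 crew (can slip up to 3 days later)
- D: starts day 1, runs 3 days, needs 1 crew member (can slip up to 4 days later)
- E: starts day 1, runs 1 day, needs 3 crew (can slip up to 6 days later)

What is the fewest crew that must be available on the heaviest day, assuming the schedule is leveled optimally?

5

Early-start (A@1, B@1, C@1, D@1, E@1) gives peak 14: d1:14  d2:9  d3:5  d4:4  d5:0  d6:0  d7:0.
Shift B→2, C→4, D→2.
Schedule A@1, B@2, C@4, D@2, E@1: d1:5  d2:5  d3:5  d4:5  d5:4  d6:4  d7:4 — peak 5.
Total crew member-days = 32 over 7 days ⇒ peak ≥ ⌈32/7⌉ = 5, so 5 is optimal.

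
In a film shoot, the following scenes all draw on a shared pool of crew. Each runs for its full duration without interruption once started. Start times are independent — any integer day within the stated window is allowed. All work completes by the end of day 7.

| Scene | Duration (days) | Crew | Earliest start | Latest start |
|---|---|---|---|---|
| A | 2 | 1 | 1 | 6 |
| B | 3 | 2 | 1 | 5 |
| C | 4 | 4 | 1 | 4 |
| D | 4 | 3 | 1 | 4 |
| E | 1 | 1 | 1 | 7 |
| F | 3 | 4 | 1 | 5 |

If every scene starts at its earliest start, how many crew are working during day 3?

At early start, day 3 has: B, C, D, F.
Demand: 2 + 4 + 3 + 4 = 13.

13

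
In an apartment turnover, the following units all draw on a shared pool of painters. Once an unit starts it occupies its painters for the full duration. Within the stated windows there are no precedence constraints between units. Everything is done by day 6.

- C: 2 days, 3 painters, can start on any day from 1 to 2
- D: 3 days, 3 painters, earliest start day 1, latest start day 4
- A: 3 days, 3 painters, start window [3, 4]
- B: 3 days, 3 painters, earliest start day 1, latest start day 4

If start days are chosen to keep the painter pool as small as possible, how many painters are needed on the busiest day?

Early-start (C@1, D@1, A@3, B@1) gives peak 9: d1:9  d2:9  d3:9  d4:3  d5:3  d6:0.
Shift B→4.
Schedule C@1, D@1, A@3, B@4: d1:6  d2:6  d3:6  d4:6  d5:6  d6:3 — peak 6.
Total painter-days = 33 over 6 days ⇒ peak ≥ ⌈33/6⌉ = 6, so 6 is optimal.

6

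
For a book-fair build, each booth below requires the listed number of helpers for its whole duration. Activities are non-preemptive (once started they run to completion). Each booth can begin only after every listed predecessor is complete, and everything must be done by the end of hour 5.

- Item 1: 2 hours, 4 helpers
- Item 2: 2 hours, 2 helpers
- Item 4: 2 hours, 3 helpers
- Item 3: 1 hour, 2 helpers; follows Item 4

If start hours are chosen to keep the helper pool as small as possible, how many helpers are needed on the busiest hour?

Early-start (Item 1@1, Item 2@1, Item 4@1, Item 3@3) gives peak 9: h1:9  h2:9  h3:2  h4:0  h5:0.
Shift Item 2→3, Item 4→3, Item 3→5.
Schedule Item 1@1, Item 2@3, Item 4@3, Item 3@5: h1:4  h2:4  h3:5  h4:5  h5:2 — peak 5.

5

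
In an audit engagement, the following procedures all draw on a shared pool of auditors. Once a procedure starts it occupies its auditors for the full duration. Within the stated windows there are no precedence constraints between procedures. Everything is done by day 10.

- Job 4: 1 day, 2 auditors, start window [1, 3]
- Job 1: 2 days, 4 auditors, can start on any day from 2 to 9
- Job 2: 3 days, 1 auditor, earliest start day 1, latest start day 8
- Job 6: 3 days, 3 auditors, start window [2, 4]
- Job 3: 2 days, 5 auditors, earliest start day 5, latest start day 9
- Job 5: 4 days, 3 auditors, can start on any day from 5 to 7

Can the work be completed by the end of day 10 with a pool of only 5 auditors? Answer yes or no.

no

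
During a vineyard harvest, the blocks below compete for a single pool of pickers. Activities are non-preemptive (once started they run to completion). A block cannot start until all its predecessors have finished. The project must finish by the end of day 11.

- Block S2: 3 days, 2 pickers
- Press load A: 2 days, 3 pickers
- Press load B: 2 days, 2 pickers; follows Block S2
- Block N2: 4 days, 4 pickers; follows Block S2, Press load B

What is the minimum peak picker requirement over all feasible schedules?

4

Early-start (Block S2@1, Press load A@1, Press load B@4, Block N2@6) gives peak 5: d1:5  d2:5  d3:2  d4:2  d5:2  d6:4  d7:4  d8:4  d9:4  d10:0  d11:0.
Shift Press load A→4, Press load B→6, Block N2→8.
Schedule Block S2@1, Press load A@4, Press load B@6, Block N2@8: d1:2  d2:2  d3:2  d4:3  d5:3  d6:2  d7:2  d8:4  d9:4  d10:4  d11:4 — peak 4.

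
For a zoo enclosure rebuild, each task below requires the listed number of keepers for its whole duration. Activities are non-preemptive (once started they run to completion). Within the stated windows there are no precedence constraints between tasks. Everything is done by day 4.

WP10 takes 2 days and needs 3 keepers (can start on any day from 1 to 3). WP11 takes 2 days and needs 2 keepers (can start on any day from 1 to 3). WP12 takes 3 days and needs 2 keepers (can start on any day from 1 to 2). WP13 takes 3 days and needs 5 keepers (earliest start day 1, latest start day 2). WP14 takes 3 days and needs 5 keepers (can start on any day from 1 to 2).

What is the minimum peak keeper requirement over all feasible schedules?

Early-start (WP10@1, WP11@1, WP12@1, WP13@1, WP14@1) gives peak 17: d1:17  d2:17  d3:12  d4:0.
Shift WP11→3.
Schedule WP10@1, WP11@3, WP12@1, WP13@1, WP14@1: d1:15  d2:15  d3:14  d4:2 — peak 15.

15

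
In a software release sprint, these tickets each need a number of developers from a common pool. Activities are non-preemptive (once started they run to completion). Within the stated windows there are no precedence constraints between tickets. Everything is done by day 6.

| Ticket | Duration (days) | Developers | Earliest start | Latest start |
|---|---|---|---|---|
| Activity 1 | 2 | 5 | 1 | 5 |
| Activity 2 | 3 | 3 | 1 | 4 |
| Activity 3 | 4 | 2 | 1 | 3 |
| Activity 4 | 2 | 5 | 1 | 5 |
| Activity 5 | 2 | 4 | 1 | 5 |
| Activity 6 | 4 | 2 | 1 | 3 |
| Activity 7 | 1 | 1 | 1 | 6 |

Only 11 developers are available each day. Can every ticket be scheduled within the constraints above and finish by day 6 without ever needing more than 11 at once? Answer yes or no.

yes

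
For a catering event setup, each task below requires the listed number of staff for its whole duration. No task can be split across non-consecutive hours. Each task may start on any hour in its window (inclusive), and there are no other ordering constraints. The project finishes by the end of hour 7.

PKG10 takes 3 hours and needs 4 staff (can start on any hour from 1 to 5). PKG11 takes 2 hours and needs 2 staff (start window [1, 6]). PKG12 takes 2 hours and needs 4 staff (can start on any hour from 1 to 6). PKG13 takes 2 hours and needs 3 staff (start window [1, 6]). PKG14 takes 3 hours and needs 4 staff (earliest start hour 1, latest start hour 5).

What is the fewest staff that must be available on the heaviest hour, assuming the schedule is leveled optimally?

Early-start (PKG10@1, PKG11@1, PKG12@1, PKG13@1, PKG14@1) gives peak 17: h1:17  h2:17  h3:8  h4:0  h5:0  h6:0  h7:0.
Shift PKG12→3, PKG13→4, PKG14→5.
Schedule PKG10@1, PKG11@1, PKG12@3, PKG13@4, PKG14@5: h1:6  h2:6  h3:8  h4:7  h5:7  h6:4  h7:4 — peak 8.

8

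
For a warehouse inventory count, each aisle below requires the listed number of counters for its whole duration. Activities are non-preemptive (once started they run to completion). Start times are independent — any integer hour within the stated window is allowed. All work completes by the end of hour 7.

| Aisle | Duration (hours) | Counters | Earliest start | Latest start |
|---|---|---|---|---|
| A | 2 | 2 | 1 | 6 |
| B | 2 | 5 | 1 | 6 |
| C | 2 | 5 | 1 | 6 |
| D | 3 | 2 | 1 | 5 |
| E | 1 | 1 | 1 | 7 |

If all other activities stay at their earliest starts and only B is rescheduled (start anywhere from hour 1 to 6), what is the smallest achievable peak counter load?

10

B@1: h1:15  h2:14  h3:2  h4:0  h5:0  h6:0  h7:0 → peak 15
B@2: h1:10  h2:14  h3:7  h4:0  h5:0  h6:0  h7:0 → peak 14
B@3: h1:10  h2:9  h3:7  h4:5  h5:0  h6:0  h7:0 → peak 10
B@4: h1:10  h2:9  h3:2  h4:5  h5:5  h6:0  h7:0 → peak 10
B@5: h1:10  h2:9  h3:2  h4:0  h5:5  h6:5  h7:0 → peak 10
B@6: h1:10  h2:9  h3:2  h4:0  h5:0  h6:5  h7:5 → peak 10
Best is B@3, peak 10.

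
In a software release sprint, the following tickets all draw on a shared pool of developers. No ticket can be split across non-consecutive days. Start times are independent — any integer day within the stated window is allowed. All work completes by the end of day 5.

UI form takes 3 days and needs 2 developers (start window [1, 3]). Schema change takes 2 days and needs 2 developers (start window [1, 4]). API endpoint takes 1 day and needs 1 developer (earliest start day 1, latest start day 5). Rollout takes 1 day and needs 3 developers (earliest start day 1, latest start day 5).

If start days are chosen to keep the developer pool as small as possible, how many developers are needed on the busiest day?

4

Early-start (UI form@1, Schema change@1, API endpoint@1, Rollout@1) gives peak 8: d1:8  d2:4  d3:2  d4:0  d5:0.
Shift API endpoint→3, Rollout→4.
Schedule UI form@1, Schema change@1, API endpoint@3, Rollout@4: d1:4  d2:4  d3:3  d4:3  d5:0 — peak 4.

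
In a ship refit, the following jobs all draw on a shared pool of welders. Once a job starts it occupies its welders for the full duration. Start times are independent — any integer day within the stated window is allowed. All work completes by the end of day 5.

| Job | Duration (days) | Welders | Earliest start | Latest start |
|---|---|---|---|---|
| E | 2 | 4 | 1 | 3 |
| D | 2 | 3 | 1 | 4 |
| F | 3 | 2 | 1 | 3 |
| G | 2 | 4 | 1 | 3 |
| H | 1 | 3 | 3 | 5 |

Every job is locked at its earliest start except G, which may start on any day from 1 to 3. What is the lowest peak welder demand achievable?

G@1: d1:13  d2:13  d3:5  d4:0  d5:0 → peak 13
G@2: d1:9  d2:13  d3:9  d4:0  d5:0 → peak 13
G@3: d1:9  d2:9  d3:9  d4:4  d5:0 → peak 9
Best is G@3, peak 9.

9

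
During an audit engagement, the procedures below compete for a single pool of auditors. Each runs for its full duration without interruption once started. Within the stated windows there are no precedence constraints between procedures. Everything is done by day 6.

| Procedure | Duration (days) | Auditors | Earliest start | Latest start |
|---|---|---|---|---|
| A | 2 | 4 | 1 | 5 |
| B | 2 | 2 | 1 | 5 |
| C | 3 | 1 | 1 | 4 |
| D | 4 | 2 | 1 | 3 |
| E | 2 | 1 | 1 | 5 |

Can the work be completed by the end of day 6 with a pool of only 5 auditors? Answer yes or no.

yes

Schedule A@1, B@3, C@1, D@3, E@4: d1:5  d2:5  d3:5  d4:5  d5:3  d6:2 — peak 5 ≤ 5.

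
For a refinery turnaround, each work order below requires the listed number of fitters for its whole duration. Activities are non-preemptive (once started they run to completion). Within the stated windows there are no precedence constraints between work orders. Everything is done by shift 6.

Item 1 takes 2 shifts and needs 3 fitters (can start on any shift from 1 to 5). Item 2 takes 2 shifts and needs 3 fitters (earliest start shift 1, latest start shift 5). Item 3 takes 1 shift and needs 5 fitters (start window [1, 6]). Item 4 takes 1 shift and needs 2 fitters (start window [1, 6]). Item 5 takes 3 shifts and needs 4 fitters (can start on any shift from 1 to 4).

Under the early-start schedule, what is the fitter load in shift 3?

At early start, shift 3 has: Item 5.
Demand: 4 = 4.

4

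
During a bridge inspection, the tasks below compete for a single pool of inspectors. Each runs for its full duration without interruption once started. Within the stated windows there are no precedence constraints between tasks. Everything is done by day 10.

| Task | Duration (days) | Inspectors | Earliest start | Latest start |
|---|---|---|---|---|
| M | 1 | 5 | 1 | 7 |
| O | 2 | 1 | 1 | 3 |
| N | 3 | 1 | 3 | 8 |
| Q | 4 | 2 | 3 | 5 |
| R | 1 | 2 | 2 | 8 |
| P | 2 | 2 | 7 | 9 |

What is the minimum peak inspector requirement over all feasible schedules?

Early-start (M@1, O@1, N@3, Q@3, R@2, P@7) gives peak 6: d1:6  d2:3  d3:3  d4:3  d5:3  d6:2  d7:2  d8:2  d9:0  d10:0.
Shift O→2.
Schedule M@1, O@2, N@3, Q@3, R@2, P@7: d1:5  d2:3  d3:4  d4:3  d5:3  d6:2  d7:2  d8:2  d9:0  d10:0 — peak 5.

5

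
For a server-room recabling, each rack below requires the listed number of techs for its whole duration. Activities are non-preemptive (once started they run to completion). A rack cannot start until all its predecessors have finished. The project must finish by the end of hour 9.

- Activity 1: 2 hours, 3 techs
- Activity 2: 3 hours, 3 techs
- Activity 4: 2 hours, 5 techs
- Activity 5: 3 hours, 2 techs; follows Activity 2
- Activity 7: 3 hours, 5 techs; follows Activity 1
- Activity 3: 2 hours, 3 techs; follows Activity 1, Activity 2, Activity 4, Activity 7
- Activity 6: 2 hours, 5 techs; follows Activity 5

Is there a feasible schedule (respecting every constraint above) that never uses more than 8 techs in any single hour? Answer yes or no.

Schedule Activity 1@1, Activity 2@1, Activity 4@3, Activity 5@4, Activity 7@5, Activity 3@8, Activity 6@8: h1:6  h2:6  h3:8  h4:7  h5:7  h6:7  h7:5  h8:8  h9:8 — peak 8 ≤ 8.

yes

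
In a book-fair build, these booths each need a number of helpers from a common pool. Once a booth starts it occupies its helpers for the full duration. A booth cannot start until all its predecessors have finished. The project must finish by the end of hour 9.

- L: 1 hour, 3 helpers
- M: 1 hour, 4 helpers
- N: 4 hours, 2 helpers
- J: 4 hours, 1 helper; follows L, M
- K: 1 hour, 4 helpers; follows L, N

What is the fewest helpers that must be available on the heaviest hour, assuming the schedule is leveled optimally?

Early-start (L@1, M@1, N@1, J@2, K@5) gives peak 9: h1:9  h2:3  h3:3  h4:3  h5:5  h6:0  h7:0  h8:0  h9:0.
Shift M→2, N→3, J→3, K→7.
Schedule L@1, M@2, N@3, J@3, K@7: h1:3  h2:4  h3:3  h4:3  h5:3  h6:3  h7:4  h8:0  h9:0 — peak 4.

4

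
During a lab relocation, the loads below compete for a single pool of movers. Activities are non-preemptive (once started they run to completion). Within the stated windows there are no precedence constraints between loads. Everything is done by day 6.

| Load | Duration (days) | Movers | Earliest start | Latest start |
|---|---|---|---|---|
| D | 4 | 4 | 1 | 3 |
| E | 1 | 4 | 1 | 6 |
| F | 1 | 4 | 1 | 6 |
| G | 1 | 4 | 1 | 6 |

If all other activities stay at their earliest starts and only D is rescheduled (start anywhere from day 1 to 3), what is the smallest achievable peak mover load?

D@1: d1:16  d2:4  d3:4  d4:4  d5:0  d6:0 → peak 16
D@2: d1:12  d2:4  d3:4  d4:4  d5:4  d6:0 → peak 12
D@3: d1:12  d2:0  d3:4  d4:4  d5:4  d6:4 → peak 12
Best is D@2, peak 12.

12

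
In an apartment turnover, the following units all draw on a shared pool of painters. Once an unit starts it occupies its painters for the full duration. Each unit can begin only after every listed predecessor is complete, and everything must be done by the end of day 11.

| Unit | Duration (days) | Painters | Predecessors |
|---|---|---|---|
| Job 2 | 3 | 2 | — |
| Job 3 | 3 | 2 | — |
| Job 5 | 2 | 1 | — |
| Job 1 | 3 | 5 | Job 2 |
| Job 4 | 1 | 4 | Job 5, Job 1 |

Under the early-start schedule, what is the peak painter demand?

5

Early-start schedule: Job 2@1, Job 3@1, Job 5@1, Job 1@4, Job 4@7.
Load per day: day 1: 5, day 2: 5, day 3: 4, day 4: 5, day 5: 5, day 6: 5, day 7: 4, day 8: 0, day 9: 0, day 10: 0, day 11: 0.
Peak is 5.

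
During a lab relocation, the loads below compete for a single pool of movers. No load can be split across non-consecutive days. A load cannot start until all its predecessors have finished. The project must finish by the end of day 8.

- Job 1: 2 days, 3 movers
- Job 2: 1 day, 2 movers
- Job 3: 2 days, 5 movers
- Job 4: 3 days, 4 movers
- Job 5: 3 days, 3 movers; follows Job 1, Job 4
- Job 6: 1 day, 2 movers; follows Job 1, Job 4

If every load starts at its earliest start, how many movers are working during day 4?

5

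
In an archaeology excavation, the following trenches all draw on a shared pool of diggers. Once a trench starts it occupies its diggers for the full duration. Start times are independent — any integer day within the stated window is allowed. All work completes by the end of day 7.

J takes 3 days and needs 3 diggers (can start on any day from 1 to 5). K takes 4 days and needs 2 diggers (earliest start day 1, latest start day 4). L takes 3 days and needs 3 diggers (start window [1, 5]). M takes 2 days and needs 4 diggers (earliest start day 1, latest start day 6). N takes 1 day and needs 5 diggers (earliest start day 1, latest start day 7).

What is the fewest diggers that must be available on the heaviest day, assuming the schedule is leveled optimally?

Early-start (J@1, K@1, L@1, M@1, N@1) gives peak 17: d1:17  d2:12  d3:8  d4:2  d5:0  d6:0  d7:0.
Shift L→4, M→5, N→7.
Schedule J@1, K@1, L@4, M@5, N@7: d1:5  d2:5  d3:5  d4:5  d5:7  d6:7  d7:5 — peak 7.

7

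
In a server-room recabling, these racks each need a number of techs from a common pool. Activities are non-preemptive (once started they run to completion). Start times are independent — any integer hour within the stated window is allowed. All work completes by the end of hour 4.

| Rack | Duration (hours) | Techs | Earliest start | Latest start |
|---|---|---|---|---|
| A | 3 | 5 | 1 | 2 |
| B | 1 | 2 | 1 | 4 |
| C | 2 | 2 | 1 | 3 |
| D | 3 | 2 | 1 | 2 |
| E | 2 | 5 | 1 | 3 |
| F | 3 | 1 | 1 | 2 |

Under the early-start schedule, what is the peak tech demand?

17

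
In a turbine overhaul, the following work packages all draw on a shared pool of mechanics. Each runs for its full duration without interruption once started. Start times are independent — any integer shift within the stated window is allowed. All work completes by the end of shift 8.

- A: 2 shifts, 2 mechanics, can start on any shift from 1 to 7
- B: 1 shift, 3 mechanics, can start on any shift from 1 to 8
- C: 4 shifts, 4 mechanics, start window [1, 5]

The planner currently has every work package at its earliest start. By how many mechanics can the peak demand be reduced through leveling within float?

Early-start peak: s1:9  s2:6  s3:4  s4:4  s5:0  s6:0  s7:0  s8:0 ⇒ 9.
Leveled (A@1, B@3, C@4): s1:2  s2:2  s3:3  s4:4  s5:4  s6:4  s7:4  s8:0 ⇒ 4.
Reduction 9 − 4 = 5.

5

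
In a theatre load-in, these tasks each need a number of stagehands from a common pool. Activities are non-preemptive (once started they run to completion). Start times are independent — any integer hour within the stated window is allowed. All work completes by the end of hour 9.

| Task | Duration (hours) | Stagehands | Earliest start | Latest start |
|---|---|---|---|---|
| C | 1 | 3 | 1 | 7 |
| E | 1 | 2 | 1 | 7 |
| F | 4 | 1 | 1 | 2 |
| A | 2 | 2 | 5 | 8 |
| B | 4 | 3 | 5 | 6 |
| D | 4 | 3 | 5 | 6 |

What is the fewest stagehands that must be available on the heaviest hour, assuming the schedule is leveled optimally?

8

Schedule C@1, E@1, F@1, A@5, B@5, D@5: h1:6  h2:1  h3:1  h4:1  h5:8  h6:8  h7:6  h8:6  h9:0 — peak 8.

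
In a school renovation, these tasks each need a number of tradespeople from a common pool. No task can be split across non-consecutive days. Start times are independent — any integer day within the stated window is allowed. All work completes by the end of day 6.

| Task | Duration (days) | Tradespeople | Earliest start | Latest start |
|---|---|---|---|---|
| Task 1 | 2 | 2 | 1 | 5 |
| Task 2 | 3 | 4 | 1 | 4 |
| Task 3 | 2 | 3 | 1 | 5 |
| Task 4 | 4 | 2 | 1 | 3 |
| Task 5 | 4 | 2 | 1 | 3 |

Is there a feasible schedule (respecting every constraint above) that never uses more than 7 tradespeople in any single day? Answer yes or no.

no

The minimum achievable peak is 8; 7 < 8, so no feasible schedule stays within the cap.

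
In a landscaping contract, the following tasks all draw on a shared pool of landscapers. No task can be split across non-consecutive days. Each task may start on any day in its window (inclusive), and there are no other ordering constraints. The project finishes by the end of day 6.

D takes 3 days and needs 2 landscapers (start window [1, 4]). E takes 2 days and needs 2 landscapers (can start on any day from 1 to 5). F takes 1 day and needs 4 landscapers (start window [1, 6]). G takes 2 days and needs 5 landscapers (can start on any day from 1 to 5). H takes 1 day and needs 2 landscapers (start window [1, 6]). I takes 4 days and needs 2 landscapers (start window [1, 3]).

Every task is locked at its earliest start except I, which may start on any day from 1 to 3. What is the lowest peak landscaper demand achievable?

I@1: d1:17  d2:11  d3:4  d4:2  d5:0  d6:0 → peak 17
I@2: d1:15  d2:11  d3:4  d4:2  d5:2  d6:0 → peak 15
I@3: d1:15  d2:9  d3:4  d4:2  d5:2  d6:2 → peak 15
Best is I@2, peak 15.

15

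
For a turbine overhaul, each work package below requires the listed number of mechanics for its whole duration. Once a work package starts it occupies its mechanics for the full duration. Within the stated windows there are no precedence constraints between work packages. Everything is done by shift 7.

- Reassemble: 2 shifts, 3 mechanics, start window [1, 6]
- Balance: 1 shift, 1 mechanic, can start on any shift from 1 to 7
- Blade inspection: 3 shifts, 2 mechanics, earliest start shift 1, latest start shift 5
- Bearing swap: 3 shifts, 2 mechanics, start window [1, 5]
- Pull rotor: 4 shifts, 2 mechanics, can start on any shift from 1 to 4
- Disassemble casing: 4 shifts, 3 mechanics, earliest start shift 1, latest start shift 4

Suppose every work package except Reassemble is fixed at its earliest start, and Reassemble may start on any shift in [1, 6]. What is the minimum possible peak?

Reassemble@1: s1:13  s2:12  s3:9  s4:5  s5:0  s6:0  s7:0 → peak 13
Reassemble@2: s1:10  s2:12  s3:12  s4:5  s5:0  s6:0  s7:0 → peak 12
Reassemble@3: s1:10  s2:9  s3:12  s4:8  s5:0  s6:0  s7:0 → peak 12
Reassemble@4: s1:10  s2:9  s3:9  s4:8  s5:3  s6:0  s7:0 → peak 10
Reassemble@5: s1:10  s2:9  s3:9  s4:5  s5:3  s6:3  s7:0 → peak 10
Reassemble@6: s1:10  s2:9  s3:9  s4:5  s5:0  s6:3  s7:3 → peak 10
Best is Reassemble@4, peak 10.

10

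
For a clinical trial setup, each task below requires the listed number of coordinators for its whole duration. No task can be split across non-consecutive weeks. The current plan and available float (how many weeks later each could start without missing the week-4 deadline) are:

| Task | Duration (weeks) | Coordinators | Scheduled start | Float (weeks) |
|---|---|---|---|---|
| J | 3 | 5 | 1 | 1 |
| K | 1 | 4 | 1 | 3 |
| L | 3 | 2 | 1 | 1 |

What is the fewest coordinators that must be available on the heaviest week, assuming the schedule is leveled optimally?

7

Early-start (J@1, K@1, L@1) gives peak 11: w1:11  w2:7  w3:7  w4:0.
Shift K→4.
Schedule J@1, K@4, L@1: w1:7  w2:7  w3:7  w4:4 — peak 7.
Total coordinator-weeks = 25 over 4 weeks ⇒ peak ≥ ⌈25/4⌉ = 7, so 7 is optimal.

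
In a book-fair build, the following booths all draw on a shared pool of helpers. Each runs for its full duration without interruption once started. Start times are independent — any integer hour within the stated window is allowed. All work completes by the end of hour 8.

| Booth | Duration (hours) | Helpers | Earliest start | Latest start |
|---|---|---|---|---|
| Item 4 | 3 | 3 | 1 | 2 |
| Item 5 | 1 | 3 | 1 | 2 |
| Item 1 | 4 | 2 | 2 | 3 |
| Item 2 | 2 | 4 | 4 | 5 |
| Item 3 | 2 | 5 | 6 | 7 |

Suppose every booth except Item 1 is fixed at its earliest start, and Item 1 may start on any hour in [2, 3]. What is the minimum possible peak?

6

Item 1@2: h1:6  h2:5  h3:5  h4:6  h5:6  h6:5  h7:5  h8:0 → peak 6
Item 1@3: h1:6  h2:3  h3:5  h4:6  h5:6  h6:7  h7:5  h8:0 → peak 7
Best is Item 1@2, peak 6.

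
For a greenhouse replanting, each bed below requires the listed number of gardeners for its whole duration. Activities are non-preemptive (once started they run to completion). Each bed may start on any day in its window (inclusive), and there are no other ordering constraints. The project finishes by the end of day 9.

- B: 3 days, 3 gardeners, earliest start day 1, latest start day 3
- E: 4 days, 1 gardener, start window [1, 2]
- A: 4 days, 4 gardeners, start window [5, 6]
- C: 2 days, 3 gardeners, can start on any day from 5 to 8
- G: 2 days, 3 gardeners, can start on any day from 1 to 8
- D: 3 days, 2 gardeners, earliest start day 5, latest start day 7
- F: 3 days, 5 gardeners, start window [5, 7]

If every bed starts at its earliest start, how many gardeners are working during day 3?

4

At early start, day 3 has: B, E.
Demand: 3 + 1 = 4.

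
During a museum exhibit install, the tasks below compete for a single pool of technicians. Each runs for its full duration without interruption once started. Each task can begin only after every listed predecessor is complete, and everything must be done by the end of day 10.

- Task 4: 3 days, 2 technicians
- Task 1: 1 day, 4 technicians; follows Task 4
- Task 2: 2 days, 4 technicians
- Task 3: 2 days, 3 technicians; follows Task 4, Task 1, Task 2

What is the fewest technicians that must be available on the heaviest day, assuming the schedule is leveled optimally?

4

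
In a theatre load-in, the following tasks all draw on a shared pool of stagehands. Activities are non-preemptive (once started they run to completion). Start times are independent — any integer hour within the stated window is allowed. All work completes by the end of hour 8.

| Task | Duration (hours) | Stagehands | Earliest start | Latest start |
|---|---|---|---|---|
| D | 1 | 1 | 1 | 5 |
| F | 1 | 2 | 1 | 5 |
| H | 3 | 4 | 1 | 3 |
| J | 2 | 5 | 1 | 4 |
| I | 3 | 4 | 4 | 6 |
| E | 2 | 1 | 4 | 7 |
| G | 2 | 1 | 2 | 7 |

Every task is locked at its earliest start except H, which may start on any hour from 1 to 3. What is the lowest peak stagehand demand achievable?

H@1: h1:12  h2:10  h3:5  h4:5  h5:5  h6:4  h7:0  h8:0 → peak 12
H@2: h1:8  h2:10  h3:5  h4:9  h5:5  h6:4  h7:0  h8:0 → peak 10
H@3: h1:8  h2:6  h3:5  h4:9  h5:9  h6:4  h7:0  h8:0 → peak 9
Best is H@3, peak 9.

9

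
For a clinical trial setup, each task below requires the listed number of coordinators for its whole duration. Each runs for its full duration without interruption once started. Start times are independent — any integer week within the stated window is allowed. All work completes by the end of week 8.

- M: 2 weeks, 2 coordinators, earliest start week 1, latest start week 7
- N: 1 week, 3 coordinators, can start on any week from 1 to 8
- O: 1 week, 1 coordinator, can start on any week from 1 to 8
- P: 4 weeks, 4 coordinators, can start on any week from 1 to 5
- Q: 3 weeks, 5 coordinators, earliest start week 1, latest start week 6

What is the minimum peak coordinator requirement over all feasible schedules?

6

Early-start (M@1, N@1, O@1, P@1, Q@1) gives peak 15: w1:15  w2:11  w3:9  w4:4  w5:0  w6:0  w7:0  w8:0.
Shift P→2, Q→6.
Schedule M@1, N@1, O@1, P@2, Q@6: w1:6  w2:6  w3:4  w4:4  w5:4  w6:5  w7:5  w8:5 — peak 6.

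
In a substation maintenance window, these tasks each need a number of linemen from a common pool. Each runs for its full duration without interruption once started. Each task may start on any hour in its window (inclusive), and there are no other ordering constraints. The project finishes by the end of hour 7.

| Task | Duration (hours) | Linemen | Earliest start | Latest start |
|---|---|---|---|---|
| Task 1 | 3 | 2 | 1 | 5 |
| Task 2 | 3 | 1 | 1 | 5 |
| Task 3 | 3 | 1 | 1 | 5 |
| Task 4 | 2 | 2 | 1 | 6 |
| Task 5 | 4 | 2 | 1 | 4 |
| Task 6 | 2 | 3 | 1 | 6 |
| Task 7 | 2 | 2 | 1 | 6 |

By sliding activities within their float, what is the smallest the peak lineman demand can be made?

Early-start (Task 1@1, Task 2@1, Task 3@1, Task 4@1, Task 5@1, Task 6@1, Task 7@1) gives peak 13: h1:13  h2:13  h3:6  h4:2  h5:0  h6:0  h7:0.
Shift Task 3→3, Task 5→4, Task 6→6, Task 7→4.
Schedule Task 1@1, Task 2@1, Task 3@3, Task 4@1, Task 5@4, Task 6@6, Task 7@4: h1:5  h2:5  h3:4  h4:5  h5:5  h6:5  h7:5 — peak 5.
Total lineman-hours = 34 over 7 hours ⇒ peak ≥ ⌈34/7⌉ = 5, so 5 is optimal.

5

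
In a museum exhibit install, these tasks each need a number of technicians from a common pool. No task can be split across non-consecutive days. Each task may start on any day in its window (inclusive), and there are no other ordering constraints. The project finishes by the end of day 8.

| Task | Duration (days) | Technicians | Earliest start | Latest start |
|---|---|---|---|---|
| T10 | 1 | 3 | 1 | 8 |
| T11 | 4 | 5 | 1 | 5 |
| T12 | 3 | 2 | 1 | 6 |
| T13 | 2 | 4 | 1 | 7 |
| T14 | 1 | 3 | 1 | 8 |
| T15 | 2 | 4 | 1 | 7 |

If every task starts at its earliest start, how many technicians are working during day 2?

At early start, day 2 has: T11, T12, T13, T15.
Demand: 5 + 2 + 4 + 4 = 15.

15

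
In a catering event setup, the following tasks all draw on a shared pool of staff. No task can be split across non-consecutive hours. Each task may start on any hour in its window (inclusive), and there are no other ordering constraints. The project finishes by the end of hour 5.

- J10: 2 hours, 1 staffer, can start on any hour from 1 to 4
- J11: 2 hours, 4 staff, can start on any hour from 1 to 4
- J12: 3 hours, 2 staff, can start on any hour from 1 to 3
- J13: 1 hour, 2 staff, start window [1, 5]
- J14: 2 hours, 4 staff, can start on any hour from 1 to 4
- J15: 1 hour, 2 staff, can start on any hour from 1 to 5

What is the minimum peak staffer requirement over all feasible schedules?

Early-start (J10@1, J11@1, J12@1, J13@1, J14@1, J15@1) gives peak 15: h1:15  h2:11  h3:2  h4:0  h5:0.
Shift J12→3, J13→3, J14→4, J15→3.
Schedule J10@1, J11@1, J12@3, J13@3, J14@4, J15@3: h1:5  h2:5  h3:6  h4:6  h5:6 — peak 6.
Total staffer-hours = 28 over 5 hours ⇒ peak ≥ ⌈28/5⌉ = 6, so 6 is optimal.

6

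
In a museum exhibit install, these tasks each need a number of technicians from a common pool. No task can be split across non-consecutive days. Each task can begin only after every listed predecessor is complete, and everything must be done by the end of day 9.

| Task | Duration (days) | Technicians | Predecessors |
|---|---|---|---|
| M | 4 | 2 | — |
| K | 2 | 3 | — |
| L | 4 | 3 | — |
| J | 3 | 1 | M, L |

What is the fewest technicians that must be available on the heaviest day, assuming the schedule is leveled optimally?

Early-start (M@1, K@1, L@1, J@5) gives peak 8: d1:8  d2:8  d3:5  d4:5  d5:1  d6:1  d7:1  d8:0  d9:0.
Shift L→3, J→7.
Schedule M@1, K@1, L@3, J@7: d1:5  d2:5  d3:5  d4:5  d5:3  d6:3  d7:1  d8:1  d9:1 — peak 5.

5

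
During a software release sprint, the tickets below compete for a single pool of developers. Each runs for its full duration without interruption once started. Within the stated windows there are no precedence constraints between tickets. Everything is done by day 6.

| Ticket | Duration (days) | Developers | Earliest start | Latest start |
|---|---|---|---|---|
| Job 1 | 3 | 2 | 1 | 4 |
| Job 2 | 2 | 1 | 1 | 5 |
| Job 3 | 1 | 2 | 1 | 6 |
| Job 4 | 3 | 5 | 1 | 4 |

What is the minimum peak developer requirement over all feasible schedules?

5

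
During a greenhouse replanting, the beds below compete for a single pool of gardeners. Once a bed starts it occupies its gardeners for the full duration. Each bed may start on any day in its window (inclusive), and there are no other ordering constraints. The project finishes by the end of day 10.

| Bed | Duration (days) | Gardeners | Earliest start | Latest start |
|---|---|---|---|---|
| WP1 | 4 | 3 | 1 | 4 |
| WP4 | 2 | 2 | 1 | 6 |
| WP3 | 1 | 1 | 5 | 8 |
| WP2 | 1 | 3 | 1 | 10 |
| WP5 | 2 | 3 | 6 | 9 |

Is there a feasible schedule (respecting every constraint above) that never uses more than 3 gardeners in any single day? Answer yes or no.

yes

Schedule WP1@1, WP4@5, WP3@5, WP2@7, WP5@8: d1:3  d2:3  d3:3  d4:3  d5:3  d6:2  d7:3  d8:3  d9:3  d10:0 — peak 3 ≤ 3.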